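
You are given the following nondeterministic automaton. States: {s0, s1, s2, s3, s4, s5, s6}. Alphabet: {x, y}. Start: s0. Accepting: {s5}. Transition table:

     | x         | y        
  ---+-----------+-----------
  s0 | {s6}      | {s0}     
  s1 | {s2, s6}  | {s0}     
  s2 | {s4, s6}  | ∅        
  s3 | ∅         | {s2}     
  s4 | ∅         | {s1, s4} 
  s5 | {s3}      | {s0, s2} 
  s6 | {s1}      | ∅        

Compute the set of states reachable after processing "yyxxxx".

Start in {s0}.
Read 'y': {s0} → {s0}.
Read 'y': {s0} → {s0}.
Read 'x': {s0} → {s6}.
Read 'x': {s6} → {s1}.
Read 'x': {s1} → {s2, s6}.
Read 'x': {s2, s6} → {s1, s4, s6}.

{s1, s4, s6}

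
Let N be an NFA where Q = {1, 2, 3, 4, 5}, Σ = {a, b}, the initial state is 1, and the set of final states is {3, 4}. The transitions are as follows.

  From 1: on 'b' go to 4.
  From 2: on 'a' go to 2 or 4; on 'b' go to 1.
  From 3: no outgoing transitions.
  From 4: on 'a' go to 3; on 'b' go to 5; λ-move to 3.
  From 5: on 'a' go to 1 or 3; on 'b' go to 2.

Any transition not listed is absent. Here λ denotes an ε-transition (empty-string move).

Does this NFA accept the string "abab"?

No

Start in {1}.
Read 'a': 1→∅; now ∅.
The set is empty and remains empty for the remaining 3 symbols.
The final set ∅ contains no accepting state.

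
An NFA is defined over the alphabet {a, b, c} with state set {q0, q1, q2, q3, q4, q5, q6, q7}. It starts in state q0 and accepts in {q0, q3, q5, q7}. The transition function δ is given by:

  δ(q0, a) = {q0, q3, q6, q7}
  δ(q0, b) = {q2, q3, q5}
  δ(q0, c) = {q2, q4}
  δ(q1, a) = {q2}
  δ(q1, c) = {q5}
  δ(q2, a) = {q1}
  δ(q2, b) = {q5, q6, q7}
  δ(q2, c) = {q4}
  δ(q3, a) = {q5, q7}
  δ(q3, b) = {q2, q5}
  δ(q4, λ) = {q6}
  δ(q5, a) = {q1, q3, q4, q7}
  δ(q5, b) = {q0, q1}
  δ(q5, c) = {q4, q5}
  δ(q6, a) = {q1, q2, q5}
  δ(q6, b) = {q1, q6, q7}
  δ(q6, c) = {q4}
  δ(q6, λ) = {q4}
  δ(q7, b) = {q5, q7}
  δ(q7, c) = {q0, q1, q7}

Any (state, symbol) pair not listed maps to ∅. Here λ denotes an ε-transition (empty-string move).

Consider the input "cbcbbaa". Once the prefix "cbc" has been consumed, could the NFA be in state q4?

Yes

Start in {q0}.
Read 'c': {q0} → {q2, q4, q6}.
Read 'b': {q2, q4, q6} → {q1, q4, q5, q6, q7}.
Read 'c': {q1, q4, q5, q6, q7} → {q0, q1, q4, q5, q6, q7}.
State q4 is in {q0, q1, q4, q5, q6, q7}.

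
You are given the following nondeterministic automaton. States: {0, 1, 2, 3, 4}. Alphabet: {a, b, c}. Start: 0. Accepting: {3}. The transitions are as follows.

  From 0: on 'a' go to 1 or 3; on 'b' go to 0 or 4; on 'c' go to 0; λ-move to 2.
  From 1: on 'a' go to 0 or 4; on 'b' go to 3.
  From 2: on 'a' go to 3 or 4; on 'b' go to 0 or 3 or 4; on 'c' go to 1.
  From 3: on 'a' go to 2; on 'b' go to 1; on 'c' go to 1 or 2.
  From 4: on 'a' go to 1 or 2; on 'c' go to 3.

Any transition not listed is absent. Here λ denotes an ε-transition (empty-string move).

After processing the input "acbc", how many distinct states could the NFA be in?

4

Start: ε-closure({0}) = {0, 2}.
Read 'a': 0→{1, 3}, 2→{3, 4}; now {1, 3, 4}.
Read 'c': 1→∅, 3→{1, 2}, 4→{3}; now {1, 2, 3}.
Read 'b': 1→{3}, 2→{0, 3, 4}, 3→{1}; union {0, 1, 3, 4}; ε-closure = {0, 1, 2, 3, 4}.
Read 'c': 0→{0}, 1→∅, 2→{1}, 3→{1, 2}, 4→{3}; now {0, 1, 2, 3}.
That set has 4 states.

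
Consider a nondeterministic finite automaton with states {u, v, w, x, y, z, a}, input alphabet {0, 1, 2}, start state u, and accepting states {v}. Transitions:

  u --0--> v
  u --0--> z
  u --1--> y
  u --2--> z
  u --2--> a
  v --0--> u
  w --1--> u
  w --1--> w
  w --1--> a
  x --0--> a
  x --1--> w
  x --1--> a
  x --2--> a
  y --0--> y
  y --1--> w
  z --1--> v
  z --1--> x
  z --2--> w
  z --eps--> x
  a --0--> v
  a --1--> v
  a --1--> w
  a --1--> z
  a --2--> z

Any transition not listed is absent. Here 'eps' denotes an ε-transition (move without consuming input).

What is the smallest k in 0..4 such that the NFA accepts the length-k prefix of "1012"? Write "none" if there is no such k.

none

Start in {u}.
Read '1': u→{y}; now {y}.
Read '0': y→{y}; now {y}.
Read '1': y→{w}; now {w}.
Read '2': w→∅; now ∅.
No reachable set along the way intersects F.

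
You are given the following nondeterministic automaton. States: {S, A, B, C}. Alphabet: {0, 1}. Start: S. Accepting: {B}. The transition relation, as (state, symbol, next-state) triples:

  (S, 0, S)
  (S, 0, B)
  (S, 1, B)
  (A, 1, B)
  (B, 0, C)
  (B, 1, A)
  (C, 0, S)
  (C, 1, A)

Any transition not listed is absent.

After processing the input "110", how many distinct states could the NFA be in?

0

Start in {S}.
Read '1': {S} → {B}.
Read '1': {B} → {A}.
Read '0': {A} → ∅.
That set has 0 states.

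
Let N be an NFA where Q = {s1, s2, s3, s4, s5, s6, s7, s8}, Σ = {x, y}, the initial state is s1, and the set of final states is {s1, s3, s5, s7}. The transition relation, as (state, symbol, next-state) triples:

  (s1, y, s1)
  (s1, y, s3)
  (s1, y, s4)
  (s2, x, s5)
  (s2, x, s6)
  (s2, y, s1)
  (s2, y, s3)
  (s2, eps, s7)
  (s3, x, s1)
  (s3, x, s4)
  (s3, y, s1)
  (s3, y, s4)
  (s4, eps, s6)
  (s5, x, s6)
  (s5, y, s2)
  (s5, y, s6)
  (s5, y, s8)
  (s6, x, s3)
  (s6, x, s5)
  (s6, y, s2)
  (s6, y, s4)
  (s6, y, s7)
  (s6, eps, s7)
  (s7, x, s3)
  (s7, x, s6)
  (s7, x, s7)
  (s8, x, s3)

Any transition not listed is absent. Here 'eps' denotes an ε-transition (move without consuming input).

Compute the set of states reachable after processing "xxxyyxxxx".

Start in {s1}.
Read 'x': {s1} → ∅.
The set is empty and remains empty for the remaining 8 symbols.

∅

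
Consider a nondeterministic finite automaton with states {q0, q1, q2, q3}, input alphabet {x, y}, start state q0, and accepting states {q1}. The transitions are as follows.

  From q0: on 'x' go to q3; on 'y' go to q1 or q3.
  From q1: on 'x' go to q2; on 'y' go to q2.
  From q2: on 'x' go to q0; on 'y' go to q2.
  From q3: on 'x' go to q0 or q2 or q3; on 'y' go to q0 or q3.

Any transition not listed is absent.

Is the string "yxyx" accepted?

Start in {q0}.
Read 'y': q0→{q1, q3}; now {q1, q3}.
Read 'x': q1→{q2}, q3→{q0, q2, q3}; now {q0, q2, q3}.
Read 'y': q0→{q1, q3}, q2→{q2}, q3→{q0, q3}; now {q0, q1, q2, q3}.
Read 'x': q0→{q3}, q1→{q2}, q2→{q0}, q3→{q0, q2, q3}; now {q0, q2, q3}.
The final set {q0, q2, q3} contains no accepting state.

No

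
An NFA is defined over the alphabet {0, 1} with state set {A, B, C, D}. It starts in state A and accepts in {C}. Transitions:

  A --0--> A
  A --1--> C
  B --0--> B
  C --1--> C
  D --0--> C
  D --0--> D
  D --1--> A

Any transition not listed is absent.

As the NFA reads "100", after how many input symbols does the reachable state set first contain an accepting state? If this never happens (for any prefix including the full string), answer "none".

1

Start in {A}.
Read '1': A→{C}; now {C}.
None of the earlier sets intersect F, but {C} does.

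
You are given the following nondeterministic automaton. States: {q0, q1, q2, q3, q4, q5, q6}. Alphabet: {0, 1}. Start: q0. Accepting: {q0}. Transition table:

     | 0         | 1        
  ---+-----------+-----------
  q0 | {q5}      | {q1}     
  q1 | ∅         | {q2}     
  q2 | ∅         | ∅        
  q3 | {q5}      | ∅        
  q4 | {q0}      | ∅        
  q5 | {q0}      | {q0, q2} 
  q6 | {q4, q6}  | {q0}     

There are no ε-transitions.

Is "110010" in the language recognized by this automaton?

No

Start in {q0}.
Read '1': {q0} → {q1}.
Read '1': {q1} → {q2}.
Read '0': {q2} → ∅.
The set is empty and remains empty for the remaining 3 symbols.
The final set ∅ contains no accepting state.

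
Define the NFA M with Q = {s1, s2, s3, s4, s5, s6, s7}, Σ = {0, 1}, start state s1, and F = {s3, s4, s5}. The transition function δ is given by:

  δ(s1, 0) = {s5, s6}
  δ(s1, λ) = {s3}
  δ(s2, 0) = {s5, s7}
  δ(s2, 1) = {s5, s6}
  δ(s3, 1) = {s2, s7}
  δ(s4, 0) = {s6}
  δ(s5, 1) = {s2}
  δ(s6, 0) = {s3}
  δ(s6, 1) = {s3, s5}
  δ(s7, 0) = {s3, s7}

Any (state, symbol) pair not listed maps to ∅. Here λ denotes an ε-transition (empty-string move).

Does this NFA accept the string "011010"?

Yes

Start: ε-closure({s1}) = {s1, s3}.
Read '0': s1→{s5, s6}, s3→∅; now {s5, s6}.
Read '1': s5→{s2}, s6→{s3, s5}; now {s2, s3, s5}.
Read '1': s2→{s5, s6}, s3→{s2, s7}, s5→{s2}; now {s2, s5, s6, s7}.
Read '0': s2→{s5, s7}, s5→∅, s6→{s3}, s7→{s3, s7}; now {s3, s5, s7}.
Read '1': s3→{s2, s7}, s5→{s2}, s7→∅; now {s2, s7}.
Read '0': s2→{s5, s7}, s7→{s3, s7}; now {s3, s5, s7}.
The final set {s3, s5, s7} contains the accepting states s3, s5.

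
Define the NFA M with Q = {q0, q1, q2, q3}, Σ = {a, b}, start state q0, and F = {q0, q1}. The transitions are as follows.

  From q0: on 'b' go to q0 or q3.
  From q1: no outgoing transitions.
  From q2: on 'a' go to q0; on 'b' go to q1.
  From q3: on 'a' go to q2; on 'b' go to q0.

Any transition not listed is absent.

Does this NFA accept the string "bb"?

Yes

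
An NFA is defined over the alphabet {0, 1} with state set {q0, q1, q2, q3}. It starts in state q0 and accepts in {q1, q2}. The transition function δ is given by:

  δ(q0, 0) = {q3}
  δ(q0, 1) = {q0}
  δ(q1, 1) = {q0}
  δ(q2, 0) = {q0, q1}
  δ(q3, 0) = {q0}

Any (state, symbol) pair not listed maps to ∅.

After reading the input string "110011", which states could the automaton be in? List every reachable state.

{q0}

Start in {q0}.
Read '1': q0→{q0}; now {q0}.
Read '1': q0→{q0}; now {q0}.
Read '0': q0→{q3}; now {q3}.
Read '0': q3→{q0}; now {q0}.
Read '1': q0→{q0}; now {q0}.
Read '1': q0→{q0}; now {q0}.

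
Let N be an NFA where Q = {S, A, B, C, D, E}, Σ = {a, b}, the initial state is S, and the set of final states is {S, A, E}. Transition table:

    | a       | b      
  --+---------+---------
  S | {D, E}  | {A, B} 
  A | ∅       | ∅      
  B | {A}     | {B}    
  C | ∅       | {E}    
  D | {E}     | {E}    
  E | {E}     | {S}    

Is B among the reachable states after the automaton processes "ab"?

No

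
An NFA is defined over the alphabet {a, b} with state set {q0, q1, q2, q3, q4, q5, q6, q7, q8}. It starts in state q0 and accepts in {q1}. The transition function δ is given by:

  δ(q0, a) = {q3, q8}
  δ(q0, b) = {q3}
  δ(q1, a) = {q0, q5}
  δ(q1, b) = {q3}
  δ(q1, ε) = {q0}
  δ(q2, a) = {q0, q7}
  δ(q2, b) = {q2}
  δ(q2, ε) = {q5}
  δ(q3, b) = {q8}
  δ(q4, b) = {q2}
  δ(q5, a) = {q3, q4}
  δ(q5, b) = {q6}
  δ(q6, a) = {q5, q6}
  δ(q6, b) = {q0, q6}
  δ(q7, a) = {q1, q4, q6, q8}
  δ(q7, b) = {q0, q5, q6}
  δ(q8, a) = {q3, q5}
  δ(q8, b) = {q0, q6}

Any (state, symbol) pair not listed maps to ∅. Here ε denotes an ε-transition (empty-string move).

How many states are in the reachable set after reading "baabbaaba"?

Start in {q0}.
Read 'b': q0→{q3}; now {q3}.
Read 'a': q3→∅; now ∅.
The set is empty and remains empty for the remaining 7 symbols.
That set has 0 states.

0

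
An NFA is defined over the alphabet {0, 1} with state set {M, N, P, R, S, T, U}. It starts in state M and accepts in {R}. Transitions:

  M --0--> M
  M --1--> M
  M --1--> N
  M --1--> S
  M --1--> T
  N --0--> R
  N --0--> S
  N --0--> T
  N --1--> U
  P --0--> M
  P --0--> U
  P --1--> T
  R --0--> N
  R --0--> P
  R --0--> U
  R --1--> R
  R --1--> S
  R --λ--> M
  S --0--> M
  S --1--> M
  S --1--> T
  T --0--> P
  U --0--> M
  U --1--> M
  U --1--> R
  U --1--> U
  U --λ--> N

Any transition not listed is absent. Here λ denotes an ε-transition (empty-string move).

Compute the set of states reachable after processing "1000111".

{M, N, R, S, T, U}

Start in {M}.
Read '1': {M} → {M, N, S, T}.
Read '0': {M, N, S, T} → {M, P, R, S, T}.
Read '0': {M, P, R, S, T} → {M, N, P, U}.
Read '0': {M, N, P, U} → {M, N, R, S, T, U}.
Read '1': {M, N, R, S, T, U} → {M, N, R, S, T, U}.
Read '1': {M, N, R, S, T, U} → {M, N, R, S, T, U}.
Read '1': {M, N, R, S, T, U} → {M, N, R, S, T, U}.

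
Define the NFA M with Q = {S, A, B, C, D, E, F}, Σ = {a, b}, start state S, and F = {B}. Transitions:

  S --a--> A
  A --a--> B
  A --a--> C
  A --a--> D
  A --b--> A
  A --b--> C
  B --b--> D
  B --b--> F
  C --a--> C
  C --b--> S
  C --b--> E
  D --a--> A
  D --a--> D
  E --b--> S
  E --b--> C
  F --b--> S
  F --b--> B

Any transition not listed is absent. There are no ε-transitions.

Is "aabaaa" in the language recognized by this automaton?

Yes

Start in {S}.
Read 'a': S→{A}; now {A}.
Read 'a': A→{B, C, D}; now {B, C, D}.
Read 'b': B→{D, F}, C→{S, E}, D→∅; now {S, D, E, F}.
Read 'a': S→{A}, D→{A, D}, E→∅, F→∅; now {A, D}.
Read 'a': A→{B, C, D}, D→{A, D}; now {A, B, C, D}.
Read 'a': A→{B, C, D}, B→∅, C→{C}, D→{A, D}; now {A, B, C, D}.
The final set {A, B, C, D} contains the accepting state B.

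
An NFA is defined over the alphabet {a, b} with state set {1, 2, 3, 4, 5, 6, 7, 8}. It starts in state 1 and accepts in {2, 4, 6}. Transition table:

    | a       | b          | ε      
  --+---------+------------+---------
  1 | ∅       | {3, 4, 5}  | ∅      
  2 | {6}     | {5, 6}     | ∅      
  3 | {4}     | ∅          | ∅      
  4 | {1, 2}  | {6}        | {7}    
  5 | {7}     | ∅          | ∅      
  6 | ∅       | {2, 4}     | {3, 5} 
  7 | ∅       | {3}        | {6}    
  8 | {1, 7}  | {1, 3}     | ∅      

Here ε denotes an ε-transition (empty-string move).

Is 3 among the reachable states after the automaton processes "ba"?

Yes

Start in {1}.
Read 'b': 1→{3, 4, 5}; union {3, 4, 5}; ε-closure = {3, 4, 5, 6, 7}.
Read 'a': 3→{4}, 4→{1, 2}, 5→{7}, 6→∅, 7→∅; union {1, 2, 4, 7}; ε-closure = {1, 2, 3, 4, 5, 6, 7}.
State 3 is in {1, 2, 3, 4, 5, 6, 7}.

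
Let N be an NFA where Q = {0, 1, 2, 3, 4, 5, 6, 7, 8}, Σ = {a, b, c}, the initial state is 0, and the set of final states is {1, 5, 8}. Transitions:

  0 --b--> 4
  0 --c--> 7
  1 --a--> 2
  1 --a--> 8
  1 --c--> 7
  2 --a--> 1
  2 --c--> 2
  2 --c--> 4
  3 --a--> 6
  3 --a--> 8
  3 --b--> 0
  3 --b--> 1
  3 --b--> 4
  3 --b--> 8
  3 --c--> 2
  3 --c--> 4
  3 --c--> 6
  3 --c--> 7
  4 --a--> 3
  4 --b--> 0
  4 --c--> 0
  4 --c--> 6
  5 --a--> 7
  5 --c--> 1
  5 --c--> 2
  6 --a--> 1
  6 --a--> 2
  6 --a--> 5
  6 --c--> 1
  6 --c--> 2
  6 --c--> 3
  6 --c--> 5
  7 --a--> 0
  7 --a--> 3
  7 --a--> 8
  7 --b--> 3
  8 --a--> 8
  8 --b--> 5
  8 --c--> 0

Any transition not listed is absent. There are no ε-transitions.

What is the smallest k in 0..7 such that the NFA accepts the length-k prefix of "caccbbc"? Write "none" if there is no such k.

2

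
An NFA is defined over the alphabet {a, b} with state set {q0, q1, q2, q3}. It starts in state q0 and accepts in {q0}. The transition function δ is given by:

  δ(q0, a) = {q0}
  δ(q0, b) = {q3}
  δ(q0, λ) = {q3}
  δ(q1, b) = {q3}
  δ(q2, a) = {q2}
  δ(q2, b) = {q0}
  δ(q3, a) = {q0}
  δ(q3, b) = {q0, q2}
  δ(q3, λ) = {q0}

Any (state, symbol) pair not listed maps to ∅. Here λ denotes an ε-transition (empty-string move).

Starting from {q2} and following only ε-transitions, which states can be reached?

Begin with {q2}.
No ε-moves leave this set, so the closure equals the set itself.

{q2}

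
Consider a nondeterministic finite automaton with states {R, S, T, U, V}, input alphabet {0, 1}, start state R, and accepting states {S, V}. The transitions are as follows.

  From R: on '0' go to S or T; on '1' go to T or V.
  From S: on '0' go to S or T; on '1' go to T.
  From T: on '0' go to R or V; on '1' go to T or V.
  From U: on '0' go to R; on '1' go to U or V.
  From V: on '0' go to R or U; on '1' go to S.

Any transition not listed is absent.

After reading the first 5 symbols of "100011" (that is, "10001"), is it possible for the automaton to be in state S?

Start in {R}.
Read '1': R→{T, V}; now {T, V}.
Read '0': T→{R, V}, V→{R, U}; now {R, U, V}.
Read '0': R→{S, T}, U→{R}, V→{R, U}; now {R, S, T, U}.
Read '0': R→{S, T}, S→{S, T}, T→{R, V}, U→{R}; now {R, S, T, V}.
Read '1': R→{T, V}, S→{T}, T→{T, V}, V→{S}; now {S, T, V}.
State S is in {S, T, V}.

Yes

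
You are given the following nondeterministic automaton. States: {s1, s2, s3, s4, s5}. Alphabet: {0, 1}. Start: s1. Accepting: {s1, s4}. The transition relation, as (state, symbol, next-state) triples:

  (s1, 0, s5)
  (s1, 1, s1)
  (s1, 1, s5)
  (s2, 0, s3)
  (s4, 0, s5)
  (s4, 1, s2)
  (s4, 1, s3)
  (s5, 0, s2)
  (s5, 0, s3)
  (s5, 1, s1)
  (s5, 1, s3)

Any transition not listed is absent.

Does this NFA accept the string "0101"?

Start in {s1}.
Read '0': {s1} → {s5}.
Read '1': {s5} → {s1, s3}.
Read '0': {s1, s3} → {s5}.
Read '1': {s5} → {s1, s3}.
The final set {s1, s3} contains the accepting state s1.

Yes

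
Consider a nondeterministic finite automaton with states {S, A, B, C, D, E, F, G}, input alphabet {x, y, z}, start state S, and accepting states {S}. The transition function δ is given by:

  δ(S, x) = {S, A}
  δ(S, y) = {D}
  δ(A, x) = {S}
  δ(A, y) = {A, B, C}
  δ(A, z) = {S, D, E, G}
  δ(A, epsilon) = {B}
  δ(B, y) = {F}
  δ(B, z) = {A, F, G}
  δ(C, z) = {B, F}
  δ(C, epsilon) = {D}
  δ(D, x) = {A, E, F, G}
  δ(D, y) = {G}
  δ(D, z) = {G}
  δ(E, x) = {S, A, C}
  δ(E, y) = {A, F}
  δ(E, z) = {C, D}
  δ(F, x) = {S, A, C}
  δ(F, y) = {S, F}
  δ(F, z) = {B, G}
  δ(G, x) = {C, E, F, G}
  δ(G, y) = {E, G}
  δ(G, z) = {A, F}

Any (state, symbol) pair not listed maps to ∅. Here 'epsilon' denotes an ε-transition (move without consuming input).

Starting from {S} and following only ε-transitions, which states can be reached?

Begin with {S}.
No ε-moves leave this set, so the closure equals the set itself.

{S}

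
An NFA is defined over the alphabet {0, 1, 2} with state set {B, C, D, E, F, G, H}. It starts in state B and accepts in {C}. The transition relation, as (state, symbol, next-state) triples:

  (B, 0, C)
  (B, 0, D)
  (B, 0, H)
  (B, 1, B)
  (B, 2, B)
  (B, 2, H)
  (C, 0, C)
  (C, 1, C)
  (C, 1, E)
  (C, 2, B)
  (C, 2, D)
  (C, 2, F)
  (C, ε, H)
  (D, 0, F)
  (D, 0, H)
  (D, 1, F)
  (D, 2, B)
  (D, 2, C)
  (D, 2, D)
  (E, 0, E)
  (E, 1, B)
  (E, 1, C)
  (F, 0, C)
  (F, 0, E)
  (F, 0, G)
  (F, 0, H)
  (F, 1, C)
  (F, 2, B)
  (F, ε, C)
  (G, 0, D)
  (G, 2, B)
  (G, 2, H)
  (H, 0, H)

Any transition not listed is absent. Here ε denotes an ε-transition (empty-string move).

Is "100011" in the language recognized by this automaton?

Yes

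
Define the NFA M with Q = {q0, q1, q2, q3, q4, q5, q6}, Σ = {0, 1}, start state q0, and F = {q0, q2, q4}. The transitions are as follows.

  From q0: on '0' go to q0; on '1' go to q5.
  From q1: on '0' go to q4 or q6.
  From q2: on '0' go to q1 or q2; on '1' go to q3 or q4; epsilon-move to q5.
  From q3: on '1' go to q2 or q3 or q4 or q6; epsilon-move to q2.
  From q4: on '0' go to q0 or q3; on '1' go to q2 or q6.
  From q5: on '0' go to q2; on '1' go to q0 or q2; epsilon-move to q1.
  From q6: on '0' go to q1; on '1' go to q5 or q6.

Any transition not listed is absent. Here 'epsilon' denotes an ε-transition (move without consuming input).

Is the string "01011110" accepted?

Yes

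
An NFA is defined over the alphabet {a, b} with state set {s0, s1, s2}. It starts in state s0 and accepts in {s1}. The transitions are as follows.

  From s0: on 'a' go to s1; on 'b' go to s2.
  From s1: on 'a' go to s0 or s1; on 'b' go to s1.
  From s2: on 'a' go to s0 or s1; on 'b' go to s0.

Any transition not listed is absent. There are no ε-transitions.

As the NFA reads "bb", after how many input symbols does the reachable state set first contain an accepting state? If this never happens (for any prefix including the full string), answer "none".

Start in {s0}.
Read 'b': {s0} → {s2}.
Read 'b': {s2} → {s0}.
No reachable set along the way intersects F.

none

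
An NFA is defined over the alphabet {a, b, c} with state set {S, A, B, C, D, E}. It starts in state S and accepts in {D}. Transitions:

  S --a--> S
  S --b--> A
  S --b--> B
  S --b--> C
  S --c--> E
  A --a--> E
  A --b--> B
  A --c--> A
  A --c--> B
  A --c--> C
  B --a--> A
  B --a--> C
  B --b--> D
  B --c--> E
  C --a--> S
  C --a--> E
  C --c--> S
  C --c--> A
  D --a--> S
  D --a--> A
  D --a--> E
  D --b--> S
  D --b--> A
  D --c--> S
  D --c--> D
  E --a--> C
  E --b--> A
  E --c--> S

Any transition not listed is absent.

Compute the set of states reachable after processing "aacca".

{S}

Start in {S}.
Read 'a': S→{S}; now {S}.
Read 'a': S→{S}; now {S}.
Read 'c': S→{E}; now {E}.
Read 'c': E→{S}; now {S}.
Read 'a': S→{S}; now {S}.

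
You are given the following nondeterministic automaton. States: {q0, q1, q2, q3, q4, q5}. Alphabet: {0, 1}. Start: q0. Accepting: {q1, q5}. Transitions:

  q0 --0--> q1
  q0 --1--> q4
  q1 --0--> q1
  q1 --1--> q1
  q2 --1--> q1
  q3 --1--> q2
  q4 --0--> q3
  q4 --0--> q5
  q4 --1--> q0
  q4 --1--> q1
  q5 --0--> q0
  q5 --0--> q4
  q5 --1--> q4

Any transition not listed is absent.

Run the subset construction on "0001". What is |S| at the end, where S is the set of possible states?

Start in {q0}.
Read '0': {q0} → {q1}.
Read '0': {q1} → {q1}.
Read '0': {q1} → {q1}.
Read '1': {q1} → {q1}.
That set has 1 state.

1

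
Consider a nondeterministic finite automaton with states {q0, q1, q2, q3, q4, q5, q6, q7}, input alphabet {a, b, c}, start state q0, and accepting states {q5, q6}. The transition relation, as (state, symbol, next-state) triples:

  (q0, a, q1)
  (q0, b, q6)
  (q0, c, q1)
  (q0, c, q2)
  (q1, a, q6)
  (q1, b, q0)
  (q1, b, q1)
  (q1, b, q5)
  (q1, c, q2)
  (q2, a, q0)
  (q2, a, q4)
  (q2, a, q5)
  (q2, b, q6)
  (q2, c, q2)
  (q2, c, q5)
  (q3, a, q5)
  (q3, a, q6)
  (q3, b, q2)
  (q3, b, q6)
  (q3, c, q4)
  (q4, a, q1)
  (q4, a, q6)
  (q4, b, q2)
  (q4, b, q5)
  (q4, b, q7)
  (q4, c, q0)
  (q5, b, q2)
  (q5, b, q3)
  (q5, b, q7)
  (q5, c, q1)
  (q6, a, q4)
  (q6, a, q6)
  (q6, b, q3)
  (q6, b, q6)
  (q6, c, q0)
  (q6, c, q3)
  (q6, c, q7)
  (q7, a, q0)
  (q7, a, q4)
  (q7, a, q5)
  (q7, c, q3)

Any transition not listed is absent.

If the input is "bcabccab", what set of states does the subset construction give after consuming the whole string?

Start in {q0}.
Read 'b': q0→{q6}; now {q6}.
Read 'c': q6→{q0, q3, q7}; now {q0, q3, q7}.
Read 'a': q0→{q1}, q3→{q5, q6}, q7→{q0, q4, q5}; now {q0, q1, q4, q5, q6}.
Read 'b': q0→{q6}, q1→{q0, q1, q5}, q4→{q2, q5, q7}, q5→{q2, q3, q7}, q6→{q3, q6}; now {q0, q1, q2, q3, q5, q6, q7}.
Read 'c': q0→{q1, q2}, q1→{q2}, q2→{q2, q5}, q3→{q4}, q5→{q1}, q6→{q0, q3, q7}, q7→{q3}; now {q0, q1, q2, q3, q4, q5, q7}.
Read 'c': q0→{q1, q2}, q1→{q2}, q2→{q2, q5}, q3→{q4}, q4→{q0}, q5→{q1}, q7→{q3}; now {q0, q1, q2, q3, q4, q5}.
Read 'a': q0→{q1}, q1→{q6}, q2→{q0, q4, q5}, q3→{q5, q6}, q4→{q1, q6}, q5→∅; now {q0, q1, q4, q5, q6}.
Read 'b': q0→{q6}, q1→{q0, q1, q5}, q4→{q2, q5, q7}, q5→{q2, q3, q7}, q6→{q3, q6}; now {q0, q1, q2, q3, q5, q6, q7}.

{q0, q1, q2, q3, q5, q6, q7}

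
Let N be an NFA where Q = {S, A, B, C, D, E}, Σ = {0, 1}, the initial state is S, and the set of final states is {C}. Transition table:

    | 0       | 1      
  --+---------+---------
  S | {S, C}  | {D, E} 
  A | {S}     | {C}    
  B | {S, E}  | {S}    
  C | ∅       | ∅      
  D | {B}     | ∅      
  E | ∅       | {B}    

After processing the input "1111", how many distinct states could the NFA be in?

Start in {S}.
Read '1': S→{D, E}; now {D, E}.
Read '1': D→∅, E→{B}; now {B}.
Read '1': B→{S}; now {S}.
Read '1': S→{D, E}; now {D, E}.
That set has 2 states.

2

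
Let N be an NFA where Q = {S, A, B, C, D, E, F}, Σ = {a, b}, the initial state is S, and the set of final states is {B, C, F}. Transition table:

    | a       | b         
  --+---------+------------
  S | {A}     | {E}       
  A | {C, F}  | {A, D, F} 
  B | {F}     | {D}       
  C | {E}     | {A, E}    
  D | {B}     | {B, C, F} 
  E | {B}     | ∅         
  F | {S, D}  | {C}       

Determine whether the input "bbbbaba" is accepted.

Start in {S}.
Read 'b': S→{E}; now {E}.
Read 'b': E→∅; now ∅.
The set is empty and remains empty for the remaining 5 symbols.
The final set ∅ contains no accepting state.

No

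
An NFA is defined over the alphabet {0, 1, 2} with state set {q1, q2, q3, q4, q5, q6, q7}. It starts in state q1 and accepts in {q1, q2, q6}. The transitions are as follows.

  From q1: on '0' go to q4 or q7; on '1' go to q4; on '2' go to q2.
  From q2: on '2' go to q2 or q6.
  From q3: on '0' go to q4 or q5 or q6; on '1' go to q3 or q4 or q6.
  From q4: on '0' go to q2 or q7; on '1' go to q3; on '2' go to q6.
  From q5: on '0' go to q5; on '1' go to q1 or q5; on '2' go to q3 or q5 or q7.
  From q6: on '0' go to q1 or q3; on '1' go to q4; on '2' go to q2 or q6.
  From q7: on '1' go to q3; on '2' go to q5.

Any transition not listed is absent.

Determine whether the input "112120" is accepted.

No

Start in {q1}.
Read '1': q1→{q4}; now {q4}.
Read '1': q4→{q3}; now {q3}.
Read '2': q3→∅; now ∅.
The set is empty and remains empty for the remaining 3 symbols.
The final set ∅ contains no accepting state.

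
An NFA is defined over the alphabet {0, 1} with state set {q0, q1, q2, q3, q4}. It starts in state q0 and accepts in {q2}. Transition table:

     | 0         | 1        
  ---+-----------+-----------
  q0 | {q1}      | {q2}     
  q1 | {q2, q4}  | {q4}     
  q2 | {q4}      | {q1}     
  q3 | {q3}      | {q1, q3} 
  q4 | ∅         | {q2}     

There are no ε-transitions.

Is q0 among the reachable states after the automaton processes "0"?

Start in {q0}.
Read '0': q0→{q1}; now {q1}.
State q0 is not in {q1}.

No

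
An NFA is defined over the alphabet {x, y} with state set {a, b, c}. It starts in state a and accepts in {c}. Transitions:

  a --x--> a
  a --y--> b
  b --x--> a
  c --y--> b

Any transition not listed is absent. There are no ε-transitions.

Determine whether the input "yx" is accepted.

No

Start in {a}.
Read 'y': {a} → {b}.
Read 'x': {b} → {a}.
The final set {a} contains no accepting state.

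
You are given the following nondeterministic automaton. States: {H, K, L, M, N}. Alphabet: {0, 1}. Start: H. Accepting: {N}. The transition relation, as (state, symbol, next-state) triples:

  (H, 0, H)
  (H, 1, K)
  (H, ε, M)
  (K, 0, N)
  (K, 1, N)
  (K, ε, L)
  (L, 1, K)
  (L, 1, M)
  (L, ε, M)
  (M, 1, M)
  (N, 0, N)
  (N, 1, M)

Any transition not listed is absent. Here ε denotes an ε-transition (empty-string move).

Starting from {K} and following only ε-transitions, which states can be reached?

{K, L, M}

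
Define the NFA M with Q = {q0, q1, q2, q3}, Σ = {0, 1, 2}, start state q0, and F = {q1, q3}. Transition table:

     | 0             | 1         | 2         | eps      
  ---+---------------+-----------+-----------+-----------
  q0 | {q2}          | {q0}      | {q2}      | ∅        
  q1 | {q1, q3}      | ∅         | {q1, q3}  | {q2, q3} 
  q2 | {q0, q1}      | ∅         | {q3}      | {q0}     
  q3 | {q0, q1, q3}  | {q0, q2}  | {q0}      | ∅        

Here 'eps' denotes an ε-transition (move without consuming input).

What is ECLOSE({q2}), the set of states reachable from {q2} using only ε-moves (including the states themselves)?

Begin with {q2}.
ε-move q2 → q0; add q0.

{q0, q2}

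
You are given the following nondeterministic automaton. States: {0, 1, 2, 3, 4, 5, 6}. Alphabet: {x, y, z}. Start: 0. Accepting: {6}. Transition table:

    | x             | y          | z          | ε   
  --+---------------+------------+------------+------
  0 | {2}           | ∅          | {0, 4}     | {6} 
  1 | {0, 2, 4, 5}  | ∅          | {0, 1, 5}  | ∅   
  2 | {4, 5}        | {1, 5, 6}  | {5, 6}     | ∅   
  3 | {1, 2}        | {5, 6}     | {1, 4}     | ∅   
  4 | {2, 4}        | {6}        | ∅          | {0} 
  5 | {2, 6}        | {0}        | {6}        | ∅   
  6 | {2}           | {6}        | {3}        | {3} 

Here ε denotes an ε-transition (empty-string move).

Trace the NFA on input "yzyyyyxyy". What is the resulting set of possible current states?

Start: ε-closure({0}) = {0, 3, 6}.
Read 'y': {0, 3, 6} → {3, 5, 6}.
Read 'z': {3, 5, 6} → {0, 1, 3, 4, 6}.
Read 'y': {0, 1, 3, 4, 6} → {3, 5, 6}.
Read 'y': {3, 5, 6} → {0, 3, 5, 6}.
Read 'y': {0, 3, 5, 6} → {0, 3, 5, 6}.
Read 'y': {0, 3, 5, 6} → {0, 3, 5, 6}.
Read 'x': {0, 3, 5, 6} → {1, 2, 3, 6}.
Read 'y': {1, 2, 3, 6} → {1, 3, 5, 6}.
Read 'y': {1, 3, 5, 6} → {0, 3, 5, 6}.

{0, 3, 5, 6}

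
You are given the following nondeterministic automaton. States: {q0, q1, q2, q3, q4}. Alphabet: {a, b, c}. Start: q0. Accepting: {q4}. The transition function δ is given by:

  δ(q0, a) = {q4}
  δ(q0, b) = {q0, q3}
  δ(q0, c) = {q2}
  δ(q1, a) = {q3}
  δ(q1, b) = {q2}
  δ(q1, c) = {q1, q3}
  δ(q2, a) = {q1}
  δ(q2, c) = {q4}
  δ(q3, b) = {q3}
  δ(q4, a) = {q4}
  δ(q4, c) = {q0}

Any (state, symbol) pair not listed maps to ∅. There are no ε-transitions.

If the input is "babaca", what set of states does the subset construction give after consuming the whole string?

Start in {q0}.
Read 'b': q0→{q0, q3}; now {q0, q3}.
Read 'a': q0→{q4}, q3→∅; now {q4}.
Read 'b': q4→∅; now ∅.
The set is empty and remains empty for the remaining 3 symbols.

∅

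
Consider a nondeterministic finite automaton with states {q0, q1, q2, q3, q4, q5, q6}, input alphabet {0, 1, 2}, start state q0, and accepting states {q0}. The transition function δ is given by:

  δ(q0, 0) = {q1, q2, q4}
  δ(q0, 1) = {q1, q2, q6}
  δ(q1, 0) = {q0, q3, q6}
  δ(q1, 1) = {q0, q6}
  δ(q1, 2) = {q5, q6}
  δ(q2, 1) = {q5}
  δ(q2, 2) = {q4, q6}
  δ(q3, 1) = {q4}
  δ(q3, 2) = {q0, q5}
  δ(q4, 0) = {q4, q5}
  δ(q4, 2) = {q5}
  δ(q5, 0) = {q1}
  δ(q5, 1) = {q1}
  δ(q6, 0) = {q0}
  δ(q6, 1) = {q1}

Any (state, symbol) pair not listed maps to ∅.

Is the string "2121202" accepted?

No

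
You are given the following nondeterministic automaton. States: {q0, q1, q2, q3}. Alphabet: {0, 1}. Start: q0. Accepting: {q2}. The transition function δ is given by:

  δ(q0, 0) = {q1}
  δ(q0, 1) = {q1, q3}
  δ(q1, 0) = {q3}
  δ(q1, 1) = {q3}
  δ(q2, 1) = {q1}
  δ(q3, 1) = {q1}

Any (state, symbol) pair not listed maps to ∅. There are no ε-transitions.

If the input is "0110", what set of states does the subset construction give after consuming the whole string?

{q3}

Start in {q0}.
Read '0': {q0} → {q1}.
Read '1': {q1} → {q3}.
Read '1': {q3} → {q1}.
Read '0': {q1} → {q3}.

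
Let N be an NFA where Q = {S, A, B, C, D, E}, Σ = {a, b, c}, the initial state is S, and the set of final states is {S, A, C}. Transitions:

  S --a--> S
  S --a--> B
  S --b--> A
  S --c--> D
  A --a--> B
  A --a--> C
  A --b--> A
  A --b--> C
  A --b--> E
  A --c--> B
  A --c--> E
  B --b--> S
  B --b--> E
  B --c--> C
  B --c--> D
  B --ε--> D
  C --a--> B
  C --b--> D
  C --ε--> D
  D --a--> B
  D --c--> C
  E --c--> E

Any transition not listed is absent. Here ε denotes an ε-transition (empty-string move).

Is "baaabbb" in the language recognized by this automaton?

Yes

Start in {S}.
Read 'b': S→{A}; now {A}.
Read 'a': A→{B, C}; union {B, C}; ε-closure = {B, C, D}.
Read 'a': B→∅, C→{B}, D→{B}; union {B}; ε-closure = {B, D}.
Read 'a': B→∅, D→{B}; union {B}; ε-closure = {B, D}.
Read 'b': B→{S, E}, D→∅; now {S, E}.
Read 'b': S→{A}, E→∅; now {A}.
Read 'b': A→{A, C, E}; union {A, C, E}; ε-closure = {A, C, D, E}.
The final set {A, C, D, E} contains the accepting states A, C.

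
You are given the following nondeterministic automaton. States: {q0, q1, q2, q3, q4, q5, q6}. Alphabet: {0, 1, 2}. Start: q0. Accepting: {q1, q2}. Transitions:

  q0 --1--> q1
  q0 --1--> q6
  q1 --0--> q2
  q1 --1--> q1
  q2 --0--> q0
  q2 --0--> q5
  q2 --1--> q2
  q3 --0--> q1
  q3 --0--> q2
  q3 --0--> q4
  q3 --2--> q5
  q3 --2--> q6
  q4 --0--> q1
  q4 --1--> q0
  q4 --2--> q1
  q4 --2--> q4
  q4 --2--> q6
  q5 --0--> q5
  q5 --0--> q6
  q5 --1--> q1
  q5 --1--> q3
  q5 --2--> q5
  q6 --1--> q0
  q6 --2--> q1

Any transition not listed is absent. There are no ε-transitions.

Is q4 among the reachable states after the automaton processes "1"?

Start in {q0}.
Read '1': q0→{q1, q6}; now {q1, q6}.
State q4 is not in {q1, q6}.

No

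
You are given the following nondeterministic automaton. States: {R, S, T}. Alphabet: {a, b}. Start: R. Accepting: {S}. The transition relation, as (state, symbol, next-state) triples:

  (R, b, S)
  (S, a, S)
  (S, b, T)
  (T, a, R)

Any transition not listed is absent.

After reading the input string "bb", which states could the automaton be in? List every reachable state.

{T}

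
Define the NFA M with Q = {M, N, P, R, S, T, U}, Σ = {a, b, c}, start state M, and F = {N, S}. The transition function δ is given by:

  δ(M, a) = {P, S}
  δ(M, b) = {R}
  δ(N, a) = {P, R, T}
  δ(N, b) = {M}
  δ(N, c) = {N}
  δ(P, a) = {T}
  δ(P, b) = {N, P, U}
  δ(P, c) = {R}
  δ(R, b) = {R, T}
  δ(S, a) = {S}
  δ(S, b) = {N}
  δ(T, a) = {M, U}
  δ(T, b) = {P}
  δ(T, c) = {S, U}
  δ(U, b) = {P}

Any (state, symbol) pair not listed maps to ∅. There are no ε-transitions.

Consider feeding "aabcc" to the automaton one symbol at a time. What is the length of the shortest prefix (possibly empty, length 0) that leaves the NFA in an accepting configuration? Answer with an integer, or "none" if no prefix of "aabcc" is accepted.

Start in {M}.
Read 'a': M→{P, S}; now {P, S}.
None of the earlier sets intersect F, but {P, S} does.

1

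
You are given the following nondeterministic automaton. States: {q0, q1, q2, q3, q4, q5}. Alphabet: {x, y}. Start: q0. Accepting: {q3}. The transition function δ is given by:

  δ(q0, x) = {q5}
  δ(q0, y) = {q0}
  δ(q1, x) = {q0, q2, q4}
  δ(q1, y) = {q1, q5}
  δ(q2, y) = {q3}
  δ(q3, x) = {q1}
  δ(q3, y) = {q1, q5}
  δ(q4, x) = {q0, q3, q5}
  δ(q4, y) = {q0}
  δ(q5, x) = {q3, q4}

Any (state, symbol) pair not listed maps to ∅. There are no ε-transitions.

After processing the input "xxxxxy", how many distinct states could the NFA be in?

Start in {q0}.
Read 'x': {q0} → {q5}.
Read 'x': {q5} → {q3, q4}.
Read 'x': {q3, q4} → {q0, q1, q3, q5}.
Read 'x': {q0, q1, q3, q5} → {q0, q1, q2, q3, q4, q5}.
Read 'x': {q0, q1, q2, q3, q4, q5} → {q0, q1, q2, q3, q4, q5}.
Read 'y': {q0, q1, q2, q3, q4, q5} → {q0, q1, q3, q5}.
That set has 4 states.

4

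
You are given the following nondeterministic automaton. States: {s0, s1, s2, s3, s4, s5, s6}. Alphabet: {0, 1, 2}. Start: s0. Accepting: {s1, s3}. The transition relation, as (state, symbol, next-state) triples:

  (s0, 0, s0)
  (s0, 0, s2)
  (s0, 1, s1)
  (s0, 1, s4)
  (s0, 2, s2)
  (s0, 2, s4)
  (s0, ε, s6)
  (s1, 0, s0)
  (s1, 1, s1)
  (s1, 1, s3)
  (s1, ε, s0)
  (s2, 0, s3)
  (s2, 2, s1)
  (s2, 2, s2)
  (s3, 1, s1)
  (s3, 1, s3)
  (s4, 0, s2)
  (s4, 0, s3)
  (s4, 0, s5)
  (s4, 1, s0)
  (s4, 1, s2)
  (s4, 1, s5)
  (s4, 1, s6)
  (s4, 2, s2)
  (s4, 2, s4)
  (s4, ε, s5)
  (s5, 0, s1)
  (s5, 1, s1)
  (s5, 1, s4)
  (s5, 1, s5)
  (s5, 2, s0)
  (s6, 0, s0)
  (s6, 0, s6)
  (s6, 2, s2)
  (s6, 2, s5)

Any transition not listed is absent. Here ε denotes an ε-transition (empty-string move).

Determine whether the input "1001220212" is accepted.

Start: ε-closure({s0}) = {s0, s6}.
Read '1': {s0, s6} → {s0, s1, s4, s5, s6}.
Read '0': {s0, s1, s4, s5, s6} → {s0, s1, s2, s3, s5, s6}.
Read '0': {s0, s1, s2, s3, s5, s6} → {s0, s1, s2, s3, s6}.
Read '1': {s0, s1, s2, s3, s6} → {s0, s1, s3, s4, s5, s6}.
Read '2': {s0, s1, s3, s4, s5, s6} → {s0, s2, s4, s5, s6}.
Read '2': {s0, s2, s4, s5, s6} → {s0, s1, s2, s4, s5, s6}.
Read '0': {s0, s1, s2, s4, s5, s6} → {s0, s1, s2, s3, s5, s6}.
Read '2': {s0, s1, s2, s3, s5, s6} → {s0, s1, s2, s4, s5, s6}.
Read '1': {s0, s1, s2, s4, s5, s6} → {s0, s1, s2, s3, s4, s5, s6}.
Read '2': {s0, s1, s2, s3, s4, s5, s6} → {s0, s1, s2, s4, s5, s6}.
The final set {s0, s1, s2, s4, s5, s6} contains the accepting state s1.

Yes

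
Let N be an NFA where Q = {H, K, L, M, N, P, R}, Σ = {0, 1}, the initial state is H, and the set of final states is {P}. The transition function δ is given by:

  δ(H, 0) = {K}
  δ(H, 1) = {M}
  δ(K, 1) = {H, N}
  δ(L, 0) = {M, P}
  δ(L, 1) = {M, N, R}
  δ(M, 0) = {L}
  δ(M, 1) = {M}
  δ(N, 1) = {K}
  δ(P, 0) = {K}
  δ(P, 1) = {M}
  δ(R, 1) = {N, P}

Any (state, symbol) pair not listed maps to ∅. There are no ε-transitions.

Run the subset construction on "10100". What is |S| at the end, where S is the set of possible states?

Start in {H}.
Read '1': H→{M}; now {M}.
Read '0': M→{L}; now {L}.
Read '1': L→{M, N, R}; now {M, N, R}.
Read '0': M→{L}, N→∅, R→∅; now {L}.
Read '0': L→{M, P}; now {M, P}.
That set has 2 states.

2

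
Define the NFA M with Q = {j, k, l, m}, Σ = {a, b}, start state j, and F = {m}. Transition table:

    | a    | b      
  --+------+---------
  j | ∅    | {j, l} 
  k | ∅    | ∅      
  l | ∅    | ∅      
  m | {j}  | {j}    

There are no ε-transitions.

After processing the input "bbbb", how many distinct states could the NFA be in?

2

Start in {j}.
Read 'b': j→{j, l}; now {j, l}.
Read 'b': j→{j, l}, l→∅; now {j, l}.
Read 'b': j→{j, l}, l→∅; now {j, l}.
Read 'b': j→{j, l}, l→∅; now {j, l}.
That set has 2 states.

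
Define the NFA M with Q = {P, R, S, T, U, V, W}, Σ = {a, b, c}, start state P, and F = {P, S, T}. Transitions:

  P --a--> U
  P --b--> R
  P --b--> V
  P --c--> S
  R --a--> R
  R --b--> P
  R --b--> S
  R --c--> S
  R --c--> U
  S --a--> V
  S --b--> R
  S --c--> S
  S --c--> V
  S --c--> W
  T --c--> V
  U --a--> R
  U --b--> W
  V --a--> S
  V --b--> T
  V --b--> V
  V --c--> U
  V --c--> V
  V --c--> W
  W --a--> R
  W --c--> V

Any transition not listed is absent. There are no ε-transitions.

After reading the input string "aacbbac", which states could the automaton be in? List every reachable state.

Start in {P}.
Read 'a': P→{U}; now {U}.
Read 'a': U→{R}; now {R}.
Read 'c': R→{S, U}; now {S, U}.
Read 'b': S→{R}, U→{W}; now {R, W}.
Read 'b': R→{P, S}, W→∅; now {P, S}.
Read 'a': P→{U}, S→{V}; now {U, V}.
Read 'c': U→∅, V→{U, V, W}; now {U, V, W}.

{U, V, W}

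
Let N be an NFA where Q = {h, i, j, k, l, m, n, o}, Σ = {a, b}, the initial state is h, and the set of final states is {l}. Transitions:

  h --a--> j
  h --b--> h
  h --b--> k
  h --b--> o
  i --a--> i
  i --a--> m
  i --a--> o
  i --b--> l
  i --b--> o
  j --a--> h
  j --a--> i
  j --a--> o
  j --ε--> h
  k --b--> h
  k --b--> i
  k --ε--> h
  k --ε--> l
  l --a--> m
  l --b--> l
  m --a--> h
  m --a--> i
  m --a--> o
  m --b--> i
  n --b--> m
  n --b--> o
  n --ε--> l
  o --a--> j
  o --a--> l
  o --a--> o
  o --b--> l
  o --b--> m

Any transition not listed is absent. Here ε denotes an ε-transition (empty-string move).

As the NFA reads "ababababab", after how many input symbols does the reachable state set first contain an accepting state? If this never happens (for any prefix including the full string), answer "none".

2

Start in {h}.
Read 'a': {h} → {h, j}.
Read 'b': {h, j} → {h, k, l, o}.
None of the earlier sets intersect F, but {h, k, l, o} does.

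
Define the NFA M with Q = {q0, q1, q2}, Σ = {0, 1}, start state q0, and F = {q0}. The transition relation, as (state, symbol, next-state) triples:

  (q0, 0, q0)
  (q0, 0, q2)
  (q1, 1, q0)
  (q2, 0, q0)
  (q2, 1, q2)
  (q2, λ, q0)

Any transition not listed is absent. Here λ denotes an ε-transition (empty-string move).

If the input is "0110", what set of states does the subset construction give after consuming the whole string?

{q0, q2}

Start in {q0}.
Read '0': {q0} → {q0, q2}.
Read '1': {q0, q2} → {q0, q2}.
Read '1': {q0, q2} → {q0, q2}.
Read '0': {q0, q2} → {q0, q2}.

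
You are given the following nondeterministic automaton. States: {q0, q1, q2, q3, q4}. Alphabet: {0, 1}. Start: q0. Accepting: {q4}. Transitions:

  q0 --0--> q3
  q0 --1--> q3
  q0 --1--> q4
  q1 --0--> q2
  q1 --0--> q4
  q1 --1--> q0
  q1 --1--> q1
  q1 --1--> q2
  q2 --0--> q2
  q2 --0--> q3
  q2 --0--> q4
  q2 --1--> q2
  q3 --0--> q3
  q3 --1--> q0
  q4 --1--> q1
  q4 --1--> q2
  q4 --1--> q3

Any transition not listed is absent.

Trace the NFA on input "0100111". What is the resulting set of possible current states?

{q0, q1, q2, q3}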